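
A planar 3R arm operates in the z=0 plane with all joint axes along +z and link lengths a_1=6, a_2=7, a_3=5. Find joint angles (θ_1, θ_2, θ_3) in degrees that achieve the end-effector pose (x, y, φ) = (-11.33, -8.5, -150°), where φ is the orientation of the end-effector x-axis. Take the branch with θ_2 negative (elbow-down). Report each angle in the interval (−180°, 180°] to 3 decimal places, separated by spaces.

wrist centre = target − a_3·(cos φ, sin φ) = (-6.9999, -6.0000)
cos θ_2 = (84.9982−6²−7²)/(2·6·7) = -0.0000; θ_2 = -90.0012° (elbow-down)
β = atan2(-6.0000,-6.9999) = -139.3982°; ψ = atan2(-7.0000,5.9999) = -49.3994°
θ_1 = β − ψ = -89.9988°
θ_3 = φ − θ_1 − θ_2 = 30.0000° (wrapped to (-180°,180°])

-89.999 -90.001 30.000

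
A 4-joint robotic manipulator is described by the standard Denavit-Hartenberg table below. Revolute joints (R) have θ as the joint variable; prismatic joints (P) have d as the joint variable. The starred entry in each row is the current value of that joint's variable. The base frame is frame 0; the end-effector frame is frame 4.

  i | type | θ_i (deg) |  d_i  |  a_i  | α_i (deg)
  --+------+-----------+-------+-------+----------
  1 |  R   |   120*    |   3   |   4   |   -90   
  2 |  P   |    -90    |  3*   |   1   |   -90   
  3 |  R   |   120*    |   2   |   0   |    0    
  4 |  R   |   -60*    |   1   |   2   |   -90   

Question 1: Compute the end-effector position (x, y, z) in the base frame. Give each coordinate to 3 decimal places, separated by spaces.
after link 1: o_1 = (-2.0000, 3.4641, 3.0000)
after link 2: o_2 = (-4.5981, 1.9641, 4.0000)
after link 3: o_3 = (-5.5981, 3.6962, 4.0000)
after link 4: o_4 = (-4.5981, 5.4282, 5.0000)

-4.598 5.428 5.000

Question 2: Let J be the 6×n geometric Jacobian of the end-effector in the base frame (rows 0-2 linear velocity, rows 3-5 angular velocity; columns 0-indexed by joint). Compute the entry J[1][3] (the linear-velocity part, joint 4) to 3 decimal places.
0.500

axis z_3 = (-0.5000,0.8660,-0.0000); lever o_n−o_3 = (1.0000,1.7321,1.0000)
cross product → J_v[:, 3] = (0.8660,0.5000,-1.7321)
J_ω[:, 3] = z_3
entry J[1][3] = 0.5000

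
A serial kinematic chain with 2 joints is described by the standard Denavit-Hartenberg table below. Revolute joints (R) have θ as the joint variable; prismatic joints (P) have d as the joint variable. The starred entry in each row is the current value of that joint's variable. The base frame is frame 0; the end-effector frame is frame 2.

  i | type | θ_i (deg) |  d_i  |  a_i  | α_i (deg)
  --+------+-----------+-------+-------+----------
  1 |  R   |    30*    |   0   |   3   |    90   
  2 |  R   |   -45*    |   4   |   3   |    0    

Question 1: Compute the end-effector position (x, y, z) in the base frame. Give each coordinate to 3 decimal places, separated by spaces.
6.435 -0.903 -2.121

after link 1: o_1 = (2.5981, 1.5000, 0.0000)
after link 2: o_2 = (6.4352, -0.9034, -2.1213)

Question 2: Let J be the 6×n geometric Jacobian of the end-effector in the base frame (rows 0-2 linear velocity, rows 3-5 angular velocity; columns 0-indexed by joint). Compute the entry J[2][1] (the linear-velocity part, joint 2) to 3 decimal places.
2.121

axis z_1 = (0.5000,-0.8660,0.0000); lever o_n−o_1 = (3.8371,-2.4034,-2.1213)
cross product → J_v[:, 1] = (1.8371,1.0607,2.1213)
J_ω[:, 1] = z_1
entry J[2][1] = 2.1213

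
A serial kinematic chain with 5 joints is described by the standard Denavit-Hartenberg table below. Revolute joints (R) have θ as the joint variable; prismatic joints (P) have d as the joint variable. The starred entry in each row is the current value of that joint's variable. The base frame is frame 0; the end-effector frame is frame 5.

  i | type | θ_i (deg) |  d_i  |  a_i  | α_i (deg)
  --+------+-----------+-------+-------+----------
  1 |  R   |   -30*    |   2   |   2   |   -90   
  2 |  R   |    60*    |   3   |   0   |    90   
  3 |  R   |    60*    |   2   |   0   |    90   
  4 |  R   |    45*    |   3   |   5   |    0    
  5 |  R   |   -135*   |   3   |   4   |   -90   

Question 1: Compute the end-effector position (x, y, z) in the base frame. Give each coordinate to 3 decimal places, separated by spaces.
7.430 -0.754 -3.263

after link 1: o_1 = (1.7321, -1.0000, 2.0000)
after link 2: o_2 = (3.2321, 1.5981, 2.0000)
after link 3: o_3 = (4.7321, 0.7321, 3.0000)
after link 4: o_4 = (10.0551, -0.5377, 0.9868)
after link 5: o_5 = (7.4301, -0.7542, -3.2632)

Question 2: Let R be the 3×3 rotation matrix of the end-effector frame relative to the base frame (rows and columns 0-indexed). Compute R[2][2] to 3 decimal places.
End-effector z-axis (col 2 of R) = (0.6495,0.6250,-0.4330)
R[2][2] = -0.4330

-0.433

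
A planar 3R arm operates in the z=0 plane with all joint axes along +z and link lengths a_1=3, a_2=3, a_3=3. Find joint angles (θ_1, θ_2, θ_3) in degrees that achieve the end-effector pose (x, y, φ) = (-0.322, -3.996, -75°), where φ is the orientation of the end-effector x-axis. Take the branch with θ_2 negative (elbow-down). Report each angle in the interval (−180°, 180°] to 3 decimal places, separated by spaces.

wrist centre = target − a_3·(cos φ, sin φ) = (-1.0985, -1.0982)
cos θ_2 = (2.4127−3²−3²)/(2·3·3) = -0.8660; θ_2 = -149.9926° (elbow-down)
β = atan2(-1.0982,-1.0985) = -135.0061°; ψ = atan2(-1.5003,0.4021) = -74.9963°
θ_1 = β − ψ = -60.0098°
θ_3 = φ − θ_1 − θ_2 = 135.0024° (wrapped to (-180°,180°])

-60.010 -149.993 135.002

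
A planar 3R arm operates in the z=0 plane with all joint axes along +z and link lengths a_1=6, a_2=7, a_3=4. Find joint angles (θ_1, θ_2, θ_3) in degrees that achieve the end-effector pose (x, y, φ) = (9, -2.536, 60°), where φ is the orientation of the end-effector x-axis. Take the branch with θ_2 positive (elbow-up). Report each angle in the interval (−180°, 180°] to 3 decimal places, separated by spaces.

wrist centre = target − a_3·(cos φ, sin φ) = (7.0000, -6.0001)
cos θ_2 = (85.0012−6²−7²)/(2·6·7) = 0.0000; θ_2 = 89.9992° (elbow-up)
β = atan2(-6.0001,7.0000) = -40.6018°; ψ = atan2(7.0000,6.0001) = 49.3982°
θ_1 = β − ψ = -90.0000°
θ_3 = φ − θ_1 − θ_2 = 60.0008° (wrapped to (-180°,180°])

-90.000 89.999 60.001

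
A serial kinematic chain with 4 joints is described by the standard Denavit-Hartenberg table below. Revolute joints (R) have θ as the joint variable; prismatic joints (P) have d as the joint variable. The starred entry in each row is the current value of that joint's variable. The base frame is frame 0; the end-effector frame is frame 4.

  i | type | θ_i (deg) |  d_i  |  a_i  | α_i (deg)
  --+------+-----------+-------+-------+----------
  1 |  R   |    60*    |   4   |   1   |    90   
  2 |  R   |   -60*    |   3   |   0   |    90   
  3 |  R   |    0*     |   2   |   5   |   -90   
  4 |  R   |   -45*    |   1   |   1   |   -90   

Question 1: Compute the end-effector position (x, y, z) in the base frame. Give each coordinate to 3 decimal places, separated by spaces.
4.219 -0.693 -2.296

after link 1: o_1 = (0.5000, 0.8660, 4.0000)
after link 2: o_2 = (3.0981, -0.6340, 4.0000)
after link 3: o_3 = (3.4821, 0.0311, -1.3301)
after link 4: o_4 = (4.2187, -0.6931, -2.2961)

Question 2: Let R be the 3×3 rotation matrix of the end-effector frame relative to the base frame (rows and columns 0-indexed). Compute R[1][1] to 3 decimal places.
0.500

End-effector y-axis (col 1 of R) = (-0.8660,0.5000,-0.0000)
R[1][1] = 0.5000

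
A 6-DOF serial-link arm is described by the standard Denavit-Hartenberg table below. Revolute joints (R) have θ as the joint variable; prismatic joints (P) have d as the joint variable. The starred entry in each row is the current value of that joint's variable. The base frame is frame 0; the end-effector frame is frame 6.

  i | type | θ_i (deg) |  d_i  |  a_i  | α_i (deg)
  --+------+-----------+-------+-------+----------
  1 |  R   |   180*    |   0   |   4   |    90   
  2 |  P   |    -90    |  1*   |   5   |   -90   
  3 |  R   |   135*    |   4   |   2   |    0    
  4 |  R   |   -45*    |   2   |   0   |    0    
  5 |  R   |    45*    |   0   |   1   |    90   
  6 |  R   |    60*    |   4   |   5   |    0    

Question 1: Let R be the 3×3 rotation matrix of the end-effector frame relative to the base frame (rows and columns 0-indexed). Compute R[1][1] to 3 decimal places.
0.612

End-effector y-axis (col 1 of R) = (-0.5000,0.6124,-0.6124)
R[1][1] = 0.6124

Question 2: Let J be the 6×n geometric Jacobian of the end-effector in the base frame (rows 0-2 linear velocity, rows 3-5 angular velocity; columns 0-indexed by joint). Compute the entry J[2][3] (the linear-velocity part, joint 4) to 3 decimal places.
5.303

axis z_3 = (-1.0000,0.0000,0.0000); lever o_n−o_3 = (-6.3301,-5.3033,-0.3536)
cross product → J_v[:, 3] = (0.0000,-0.3536,5.3033)
J_ω[:, 3] = z_3
entry J[2][3] = 5.3033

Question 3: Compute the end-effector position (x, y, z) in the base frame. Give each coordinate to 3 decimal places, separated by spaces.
after link 1: o_1 = (-4.0000, 0.0000, 0.0000)
after link 2: o_2 = (-4.0000, 1.0000, -5.0000)
after link 3: o_3 = (-8.0000, -0.4142, -3.5858)
after link 4: o_4 = (-10.0000, -0.4142, -3.5858)
after link 5: o_5 = (-10.0000, -1.1213, -2.8787)
after link 6: o_6 = (-14.3301, -5.7175, -3.9393)

-14.330 -5.718 -3.939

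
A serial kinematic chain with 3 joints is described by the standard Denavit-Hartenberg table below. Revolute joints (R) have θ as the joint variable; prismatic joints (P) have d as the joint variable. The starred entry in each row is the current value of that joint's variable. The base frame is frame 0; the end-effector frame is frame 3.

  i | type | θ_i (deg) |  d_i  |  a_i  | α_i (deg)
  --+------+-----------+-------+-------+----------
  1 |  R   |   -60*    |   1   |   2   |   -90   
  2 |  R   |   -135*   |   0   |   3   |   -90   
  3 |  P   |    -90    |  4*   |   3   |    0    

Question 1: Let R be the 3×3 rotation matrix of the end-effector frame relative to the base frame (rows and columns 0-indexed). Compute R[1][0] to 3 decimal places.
End-effector x-axis (col 0 of R) = (0.8660,0.5000,0.0000)
R[1][0] = 0.5000

0.500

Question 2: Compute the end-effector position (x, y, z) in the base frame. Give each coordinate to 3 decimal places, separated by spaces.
after link 1: o_1 = (1.0000, -1.7321, 1.0000)
after link 2: o_2 = (-0.0607, 0.1051, 3.1213)
after link 3: o_3 = (3.9516, -0.8444, 5.9497)

3.952 -0.844 5.950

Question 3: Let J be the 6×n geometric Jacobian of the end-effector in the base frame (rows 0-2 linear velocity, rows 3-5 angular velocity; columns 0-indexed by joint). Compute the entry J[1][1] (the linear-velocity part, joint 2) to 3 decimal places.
-4.287

axis z_1 = (0.8660,0.5000,0.0000); lever o_n−o_1 = (2.9516,0.8876,4.9497)
cross product → J_v[:, 1] = (2.4749,-4.2866,-0.7071)
J_ω[:, 1] = z_1
entry J[1][1] = -4.2866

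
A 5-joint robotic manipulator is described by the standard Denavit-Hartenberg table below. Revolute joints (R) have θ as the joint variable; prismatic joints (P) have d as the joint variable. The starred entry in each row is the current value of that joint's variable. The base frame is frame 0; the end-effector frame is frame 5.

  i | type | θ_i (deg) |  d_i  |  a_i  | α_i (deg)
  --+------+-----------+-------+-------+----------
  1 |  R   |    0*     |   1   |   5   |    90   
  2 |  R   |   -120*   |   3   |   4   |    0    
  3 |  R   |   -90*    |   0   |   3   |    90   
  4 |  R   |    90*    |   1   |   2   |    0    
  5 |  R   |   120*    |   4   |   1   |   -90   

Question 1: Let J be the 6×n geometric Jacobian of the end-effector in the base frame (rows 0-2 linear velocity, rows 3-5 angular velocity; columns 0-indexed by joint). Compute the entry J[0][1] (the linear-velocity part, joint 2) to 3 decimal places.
-1.933

axis z_1 = (0.0000,-1.0000,0.0000); lever o_n−o_1 = (-1.3481,-4.5000,1.9330)
cross product → J_v[:, 1] = (-1.9330,-0.0000,-1.3481)
J_ω[:, 1] = z_1
entry J[0][1] = -1.9330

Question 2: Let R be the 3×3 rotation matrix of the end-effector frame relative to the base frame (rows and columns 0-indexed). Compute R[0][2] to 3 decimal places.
End-effector z-axis (col 2 of R) = (-0.4330,0.8660,0.2500)
R[0][2] = -0.4330

-0.433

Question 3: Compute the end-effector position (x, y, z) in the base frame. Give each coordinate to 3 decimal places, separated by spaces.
3.652 -4.500 2.933

after link 1: o_1 = (5.0000, 0.0000, 1.0000)
after link 2: o_2 = (3.0000, -3.0000, -2.4641)
after link 3: o_3 = (0.4019, -3.0000, -0.9641)
after link 4: o_4 = (0.9019, -5.0000, -0.0981)
after link 5: o_5 = (3.6519, -4.5000, 2.9330)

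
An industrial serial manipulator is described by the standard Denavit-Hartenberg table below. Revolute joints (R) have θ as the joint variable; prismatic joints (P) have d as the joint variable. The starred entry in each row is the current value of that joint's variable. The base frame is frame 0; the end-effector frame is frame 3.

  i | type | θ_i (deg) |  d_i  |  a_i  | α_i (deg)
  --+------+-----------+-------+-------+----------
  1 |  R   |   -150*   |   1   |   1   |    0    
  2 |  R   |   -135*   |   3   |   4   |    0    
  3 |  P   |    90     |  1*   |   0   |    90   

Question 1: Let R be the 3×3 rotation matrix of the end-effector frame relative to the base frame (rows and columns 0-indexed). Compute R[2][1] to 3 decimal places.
End-effector y-axis (col 1 of R) = (-0.0000,-0.0000,1.0000)
R[2][1] = 1.0000

1.000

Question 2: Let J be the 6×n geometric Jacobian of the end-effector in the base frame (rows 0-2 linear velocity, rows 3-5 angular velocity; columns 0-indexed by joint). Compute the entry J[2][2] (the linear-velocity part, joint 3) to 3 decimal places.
prismatic axis z_2 = (0.0000,0.0000,1.0000)
J_v[:, 2] = z_2; J_ω[:, 2] = (0,0,0)
entry J[2][2] = 1.0000

1.000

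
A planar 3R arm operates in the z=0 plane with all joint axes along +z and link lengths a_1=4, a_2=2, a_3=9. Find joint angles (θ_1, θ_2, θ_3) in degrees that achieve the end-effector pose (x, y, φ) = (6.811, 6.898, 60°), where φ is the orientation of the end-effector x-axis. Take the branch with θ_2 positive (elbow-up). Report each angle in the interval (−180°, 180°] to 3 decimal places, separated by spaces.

wrist centre = target − a_3·(cos φ, sin φ) = (2.3110, -0.8962)
cos θ_2 = (6.1439−4²−2²)/(2·4·2) = -0.8660; θ_2 = 149.9975° (elbow-up)
β = atan2(-0.8962,2.3110) = -21.1968°; ψ = atan2(1.0001,2.2680) = 23.7952°
θ_1 = β − ψ = -44.9920°
θ_3 = φ − θ_1 − θ_2 = -45.0055° (wrapped to (-180°,180°])

-44.992 149.997 -45.006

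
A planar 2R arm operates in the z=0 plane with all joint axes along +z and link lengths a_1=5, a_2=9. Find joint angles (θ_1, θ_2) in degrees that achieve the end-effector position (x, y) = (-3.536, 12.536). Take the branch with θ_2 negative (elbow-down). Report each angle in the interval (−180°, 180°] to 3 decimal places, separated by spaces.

cos θ_2 = (169.6546−5²−9²)/(2·5·9) = 0.7073; θ_2 = -44.9865° (elbow-down)
β = atan2(12.5360,-3.5360) = 105.7520°; ψ = atan2(-6.3625,11.3655) = -29.2404°
θ_1 = β − ψ = 134.9924°

134.992 -44.987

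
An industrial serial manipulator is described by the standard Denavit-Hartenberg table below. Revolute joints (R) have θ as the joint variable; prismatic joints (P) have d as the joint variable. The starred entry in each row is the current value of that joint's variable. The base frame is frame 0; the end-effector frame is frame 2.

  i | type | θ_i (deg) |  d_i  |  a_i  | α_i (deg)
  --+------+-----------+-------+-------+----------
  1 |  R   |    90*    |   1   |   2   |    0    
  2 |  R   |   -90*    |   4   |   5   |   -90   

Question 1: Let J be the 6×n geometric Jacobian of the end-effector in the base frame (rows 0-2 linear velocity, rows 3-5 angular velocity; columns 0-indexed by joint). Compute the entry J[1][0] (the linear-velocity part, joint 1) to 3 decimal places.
axis z_0 = ẑ; lever o_n−o_0 = (5.0000,2.0000,5.0000)
cross product → J_v[:, 0] = (-2.0000,5.0000,0.0000)
J_ω[:, 0] = z_0
entry J[1][0] = 5.0000

5.000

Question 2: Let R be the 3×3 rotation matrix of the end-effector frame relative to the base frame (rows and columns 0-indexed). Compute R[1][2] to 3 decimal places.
End-effector z-axis (col 2 of R) = (0.0000,1.0000,0.0000)
R[1][2] = 1.0000

1.000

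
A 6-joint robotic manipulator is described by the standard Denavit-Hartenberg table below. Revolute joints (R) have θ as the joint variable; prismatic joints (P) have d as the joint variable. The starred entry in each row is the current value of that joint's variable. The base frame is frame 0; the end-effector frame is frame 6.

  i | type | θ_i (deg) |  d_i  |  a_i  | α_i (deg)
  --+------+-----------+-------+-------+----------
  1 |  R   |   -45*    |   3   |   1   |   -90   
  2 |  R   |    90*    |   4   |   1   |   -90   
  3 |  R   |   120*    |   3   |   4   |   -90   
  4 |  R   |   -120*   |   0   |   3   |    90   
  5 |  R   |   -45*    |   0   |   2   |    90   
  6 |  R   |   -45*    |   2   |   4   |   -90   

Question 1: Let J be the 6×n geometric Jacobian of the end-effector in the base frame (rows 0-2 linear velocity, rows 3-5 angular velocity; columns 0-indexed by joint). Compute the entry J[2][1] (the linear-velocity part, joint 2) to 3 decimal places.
8.744

axis z_1 = (0.7071,0.7071,0.0000); lever o_n−o_1 = (-7.4804,4.8859,-3.2068)
cross product → J_v[:, 1] = (-2.2675,2.2675,8.7443)
J_ω[:, 1] = z_1
entry J[2][1] = 8.7443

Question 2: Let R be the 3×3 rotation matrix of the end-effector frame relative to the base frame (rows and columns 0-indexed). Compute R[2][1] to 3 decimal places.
End-effector y-axis (col 1 of R) = (0.0335,0.8995,0.4356)
R[2][1] = 0.4356

0.436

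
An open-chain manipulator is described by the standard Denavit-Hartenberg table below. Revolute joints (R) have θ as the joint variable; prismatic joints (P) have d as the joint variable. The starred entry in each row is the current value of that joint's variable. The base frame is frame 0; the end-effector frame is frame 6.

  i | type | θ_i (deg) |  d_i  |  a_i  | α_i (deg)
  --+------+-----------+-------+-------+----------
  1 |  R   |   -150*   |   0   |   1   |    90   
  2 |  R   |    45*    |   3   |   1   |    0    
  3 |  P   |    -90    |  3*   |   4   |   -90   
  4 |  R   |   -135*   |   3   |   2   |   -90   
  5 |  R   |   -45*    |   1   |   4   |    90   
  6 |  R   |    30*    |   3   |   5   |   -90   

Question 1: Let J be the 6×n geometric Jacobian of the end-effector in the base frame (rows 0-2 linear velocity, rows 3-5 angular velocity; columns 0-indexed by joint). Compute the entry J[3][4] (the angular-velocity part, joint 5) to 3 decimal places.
-0.787

axis z_4 = (-0.7866,0.3624,-0.5000); lever o_n−o_4 = (-7.3596,1.6860,5.7995)
cross product → J_v[:, 4] = (2.9446,8.2415,1.3407)
J_ω[:, 4] = z_4
entry J[3][4] = -0.7866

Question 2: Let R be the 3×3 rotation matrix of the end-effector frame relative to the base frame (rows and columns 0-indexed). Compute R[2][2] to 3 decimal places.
End-effector z-axis (col 2 of R) = (-0.4928,0.1339,-0.8598)
R[2][2] = -0.8598

-0.860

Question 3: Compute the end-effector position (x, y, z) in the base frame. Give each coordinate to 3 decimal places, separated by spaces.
-15.966 5.278 6.800

after link 1: o_1 = (-0.8660, -0.5000, 0.0000)
after link 2: o_2 = (-2.9784, 1.7445, 0.7071)
after link 3: o_3 = (-6.9279, 2.9284, -2.1213)
after link 4: o_4 = (-8.6061, 3.5925, 1.0000)
after link 5: o_5 = (-10.9000, 5.3940, 3.9142)
after link 6: o_6 = (-15.9657, 5.2785, 6.7995)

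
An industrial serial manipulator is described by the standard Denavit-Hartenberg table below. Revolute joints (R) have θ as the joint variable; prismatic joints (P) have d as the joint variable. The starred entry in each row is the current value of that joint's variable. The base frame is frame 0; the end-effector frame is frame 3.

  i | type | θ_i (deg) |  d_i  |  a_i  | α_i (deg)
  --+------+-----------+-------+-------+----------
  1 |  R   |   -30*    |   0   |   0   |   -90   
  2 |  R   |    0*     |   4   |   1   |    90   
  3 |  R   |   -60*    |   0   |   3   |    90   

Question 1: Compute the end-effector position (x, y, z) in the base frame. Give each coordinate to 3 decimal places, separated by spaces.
2.866 -0.036 0.000

after link 1: o_1 = (0.0000, 0.0000, 0.0000)
after link 2: o_2 = (2.8660, 2.9641, 0.0000)
after link 3: o_3 = (2.8660, -0.0359, 0.0000)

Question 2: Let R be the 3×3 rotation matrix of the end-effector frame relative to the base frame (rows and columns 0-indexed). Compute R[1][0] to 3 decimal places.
-1.000

End-effector x-axis (col 0 of R) = (0.0000,-1.0000,0.0000)
R[1][0] = -1.0000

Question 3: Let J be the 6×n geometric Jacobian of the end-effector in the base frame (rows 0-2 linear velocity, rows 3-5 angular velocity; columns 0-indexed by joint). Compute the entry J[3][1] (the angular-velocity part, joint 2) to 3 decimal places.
0.500

axis z_1 = (0.5000,0.8660,0.0000); lever o_n−o_1 = (2.8660,-0.0359,0.0000)
cross product → J_v[:, 1] = (0.0000,0.0000,-2.5000)
J_ω[:, 1] = z_1
entry J[3][1] = 0.5000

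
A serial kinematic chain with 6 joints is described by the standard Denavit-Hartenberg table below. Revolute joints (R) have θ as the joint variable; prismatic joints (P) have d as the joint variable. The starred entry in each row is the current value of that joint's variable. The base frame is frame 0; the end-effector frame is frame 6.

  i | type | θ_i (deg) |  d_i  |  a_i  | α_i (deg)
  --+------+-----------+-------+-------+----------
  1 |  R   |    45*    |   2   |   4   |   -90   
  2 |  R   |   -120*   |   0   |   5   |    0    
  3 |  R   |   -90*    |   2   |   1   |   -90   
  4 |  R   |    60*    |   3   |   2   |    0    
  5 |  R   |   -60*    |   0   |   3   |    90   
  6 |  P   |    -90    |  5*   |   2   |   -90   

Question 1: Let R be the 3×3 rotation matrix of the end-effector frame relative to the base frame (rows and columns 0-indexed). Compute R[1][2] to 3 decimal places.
-0.612

End-effector z-axis (col 2 of R) = (-0.6124,-0.6124,-0.5000)
R[1][2] = -0.6124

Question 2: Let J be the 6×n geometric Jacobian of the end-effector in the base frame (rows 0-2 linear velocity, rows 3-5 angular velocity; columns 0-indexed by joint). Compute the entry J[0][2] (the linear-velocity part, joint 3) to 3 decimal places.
axis z_2 = (-0.7071,0.7071,0.0000); lever o_n−o_2 = (-7.1404,0.3096,-1.6340)
cross product → J_v[:, 2] = (-1.1554,-1.1554,4.8301)
J_ω[:, 2] = z_2
entry J[0][2] = -1.1554

-1.155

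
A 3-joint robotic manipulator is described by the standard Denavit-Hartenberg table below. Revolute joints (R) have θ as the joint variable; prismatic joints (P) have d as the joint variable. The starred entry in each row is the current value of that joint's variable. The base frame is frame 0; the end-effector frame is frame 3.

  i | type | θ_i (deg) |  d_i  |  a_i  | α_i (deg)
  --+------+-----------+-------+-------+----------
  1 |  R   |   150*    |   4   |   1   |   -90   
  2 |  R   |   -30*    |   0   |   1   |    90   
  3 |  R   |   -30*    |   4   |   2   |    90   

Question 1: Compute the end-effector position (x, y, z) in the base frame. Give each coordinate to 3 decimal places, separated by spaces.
after link 1: o_1 = (-0.8660, 0.5000, 4.0000)
after link 2: o_2 = (-1.6160, 0.9330, 4.5000)
after link 3: o_3 = (-0.6830, 1.5490, 8.8301)

-0.683 1.549 8.830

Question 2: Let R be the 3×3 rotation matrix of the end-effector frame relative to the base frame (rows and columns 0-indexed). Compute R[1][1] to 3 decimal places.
-0.250

End-effector y-axis (col 1 of R) = (0.4330,-0.2500,0.8660)
R[1][1] = -0.2500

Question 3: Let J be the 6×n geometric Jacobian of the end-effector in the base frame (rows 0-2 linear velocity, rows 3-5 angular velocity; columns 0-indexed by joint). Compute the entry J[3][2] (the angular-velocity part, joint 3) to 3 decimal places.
axis z_2 = (0.4330,-0.2500,0.8660); lever o_n−o_2 = (0.9330,0.6160,4.3301)
cross product → J_v[:, 2] = (-1.6160,-1.0670,0.5000)
J_ω[:, 2] = z_2
entry J[3][2] = 0.4330

0.433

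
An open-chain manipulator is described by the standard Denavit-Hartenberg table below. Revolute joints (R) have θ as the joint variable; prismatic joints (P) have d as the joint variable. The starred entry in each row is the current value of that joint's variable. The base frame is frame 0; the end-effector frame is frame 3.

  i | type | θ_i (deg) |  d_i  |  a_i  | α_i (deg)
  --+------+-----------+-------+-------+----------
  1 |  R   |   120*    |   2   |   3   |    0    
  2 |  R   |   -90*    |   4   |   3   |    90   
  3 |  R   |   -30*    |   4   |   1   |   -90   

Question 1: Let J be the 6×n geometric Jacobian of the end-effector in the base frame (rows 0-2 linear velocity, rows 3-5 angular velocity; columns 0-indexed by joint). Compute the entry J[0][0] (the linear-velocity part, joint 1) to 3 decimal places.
-1.067

axis z_0 = ẑ; lever o_n−o_0 = (3.8481,1.0670,5.5000)
cross product → J_v[:, 0] = (-1.0670,3.8481,0.0000)
J_ω[:, 0] = z_0
entry J[0][0] = -1.0670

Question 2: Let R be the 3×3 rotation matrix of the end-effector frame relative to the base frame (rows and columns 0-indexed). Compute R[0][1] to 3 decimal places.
End-effector y-axis (col 1 of R) = (-0.5000,0.8660,-0.0000)
R[0][1] = -0.5000

-0.500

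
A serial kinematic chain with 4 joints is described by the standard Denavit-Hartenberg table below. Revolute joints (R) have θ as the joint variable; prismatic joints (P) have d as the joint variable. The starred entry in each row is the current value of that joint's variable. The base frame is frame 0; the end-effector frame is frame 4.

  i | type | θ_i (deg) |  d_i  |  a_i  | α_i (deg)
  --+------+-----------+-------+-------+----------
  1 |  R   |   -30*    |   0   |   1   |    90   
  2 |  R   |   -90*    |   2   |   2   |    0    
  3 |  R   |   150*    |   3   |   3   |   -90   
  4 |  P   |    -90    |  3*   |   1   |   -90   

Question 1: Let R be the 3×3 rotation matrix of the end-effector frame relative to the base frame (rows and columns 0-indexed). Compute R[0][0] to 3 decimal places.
-0.500

End-effector x-axis (col 0 of R) = (-0.5000,-0.8660,0.0000)
R[0][0] = -0.5000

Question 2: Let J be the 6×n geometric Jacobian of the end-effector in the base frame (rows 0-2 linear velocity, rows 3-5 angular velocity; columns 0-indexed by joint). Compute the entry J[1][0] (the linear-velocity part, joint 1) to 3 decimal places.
-3.085

axis z_0 = ẑ; lever o_n−o_0 = (-3.0849,-5.1471,2.0981)
cross product → J_v[:, 0] = (5.1471,-3.0849,0.0000)
J_ω[:, 0] = z_0
entry J[1][0] = -3.0849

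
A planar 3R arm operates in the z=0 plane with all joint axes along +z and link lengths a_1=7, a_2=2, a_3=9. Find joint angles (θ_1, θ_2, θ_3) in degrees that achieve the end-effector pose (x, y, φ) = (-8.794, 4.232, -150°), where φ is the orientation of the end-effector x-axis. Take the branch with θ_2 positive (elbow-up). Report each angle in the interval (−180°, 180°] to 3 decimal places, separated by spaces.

89.997 30.006 89.997

wrist centre = target − a_3·(cos φ, sin φ) = (-0.9998, 8.7320)
cos θ_2 = (77.2474−7²−2²)/(2·7·2) = 0.8660; θ_2 = 30.0055° (elbow-up)
β = atan2(8.7320,-0.9998) = 96.5316°; ψ = atan2(1.0002,8.7320) = 6.5342°
θ_1 = β − ψ = 89.9974°
θ_3 = φ − θ_1 − θ_2 = 89.9971° (wrapped to (-180°,180°])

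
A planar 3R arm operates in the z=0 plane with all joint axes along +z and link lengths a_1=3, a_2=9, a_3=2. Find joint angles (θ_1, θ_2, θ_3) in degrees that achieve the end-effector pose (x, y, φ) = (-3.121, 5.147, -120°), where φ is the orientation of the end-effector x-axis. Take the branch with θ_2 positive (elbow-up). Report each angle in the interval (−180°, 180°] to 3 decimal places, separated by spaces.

wrist centre = target − a_3·(cos φ, sin φ) = (-2.1210, 6.8791)
cos θ_2 = (51.8200−3²−9²)/(2·3·9) = -0.7070; θ_2 = 134.9944° (elbow-up)
β = atan2(6.8791,-2.1210) = 107.1360°; ψ = atan2(6.3646,-3.3633) = 117.8540°
θ_1 = β − ψ = -10.7180°
θ_3 = φ − θ_1 − θ_2 = 115.7237° (wrapped to (-180°,180°])

-10.718 134.994 115.724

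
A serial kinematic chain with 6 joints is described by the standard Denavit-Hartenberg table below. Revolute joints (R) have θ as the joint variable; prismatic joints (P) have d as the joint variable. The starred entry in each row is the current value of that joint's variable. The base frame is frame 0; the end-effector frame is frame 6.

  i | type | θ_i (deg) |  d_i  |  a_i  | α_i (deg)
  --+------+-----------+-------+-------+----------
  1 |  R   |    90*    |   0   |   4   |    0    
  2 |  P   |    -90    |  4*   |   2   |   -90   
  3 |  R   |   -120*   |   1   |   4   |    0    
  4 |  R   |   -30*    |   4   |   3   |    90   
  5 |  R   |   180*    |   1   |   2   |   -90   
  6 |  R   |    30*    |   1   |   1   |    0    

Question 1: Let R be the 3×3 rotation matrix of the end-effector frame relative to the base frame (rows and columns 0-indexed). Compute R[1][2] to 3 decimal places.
End-effector z-axis (col 2 of R) = (0.0000,-1.0000,-0.0000)
R[1][2] = -1.0000

-1.000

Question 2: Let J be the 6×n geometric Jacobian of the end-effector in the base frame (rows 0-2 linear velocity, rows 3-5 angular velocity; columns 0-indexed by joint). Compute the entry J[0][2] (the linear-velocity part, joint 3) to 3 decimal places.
axis z_2 = (0.0000,1.0000,0.0000); lever o_n−o_2 = (-2.3660,4.0000,3.0981)
cross product → J_v[:, 2] = (3.0981,-0.0000,2.3660)
J_ω[:, 2] = z_2
entry J[0][2] = 3.0981

3.098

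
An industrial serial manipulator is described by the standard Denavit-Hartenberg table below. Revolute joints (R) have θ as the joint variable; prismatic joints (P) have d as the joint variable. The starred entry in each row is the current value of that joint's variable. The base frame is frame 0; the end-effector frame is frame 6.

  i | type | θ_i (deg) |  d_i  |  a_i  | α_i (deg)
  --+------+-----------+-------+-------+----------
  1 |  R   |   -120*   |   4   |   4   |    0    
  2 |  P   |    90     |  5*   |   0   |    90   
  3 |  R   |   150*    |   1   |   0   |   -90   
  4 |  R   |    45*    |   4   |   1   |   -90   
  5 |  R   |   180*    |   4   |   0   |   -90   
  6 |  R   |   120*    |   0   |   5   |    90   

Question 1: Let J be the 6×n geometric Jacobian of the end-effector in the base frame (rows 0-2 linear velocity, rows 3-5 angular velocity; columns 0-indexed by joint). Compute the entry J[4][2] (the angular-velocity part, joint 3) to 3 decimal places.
axis z_2 = (-0.5000,-0.8660,0.0000); lever o_n−o_2 = (-3.1426,3.2478,-2.1099)
cross product → J_v[:, 2] = (1.8273,-1.0550,-4.3455)
J_ω[:, 2] = z_2
entry J[4][2] = -0.8660

-0.866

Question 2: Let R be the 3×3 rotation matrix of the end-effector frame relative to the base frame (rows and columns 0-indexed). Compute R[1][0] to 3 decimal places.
End-effector x-axis (col 0 of R) = (-0.8539,0.1941,0.4830)
R[1][0] = 0.1941

0.194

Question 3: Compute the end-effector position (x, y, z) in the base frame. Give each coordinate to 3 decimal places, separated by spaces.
after link 1: o_1 = (-2.0000, -3.4641, 4.0000)
after link 2: o_2 = (-2.0000, -3.4641, 9.0000)
after link 3: o_3 = (-2.5000, -4.3301, 9.0000)
after link 4: o_4 = (-4.4088, -2.4116, 5.8895)
after link 5: o_5 = (-0.8733, -1.1868, 4.4752)
after link 6: o_6 = (-5.1426, -0.2163, 6.8901)

-5.143 -0.216 6.890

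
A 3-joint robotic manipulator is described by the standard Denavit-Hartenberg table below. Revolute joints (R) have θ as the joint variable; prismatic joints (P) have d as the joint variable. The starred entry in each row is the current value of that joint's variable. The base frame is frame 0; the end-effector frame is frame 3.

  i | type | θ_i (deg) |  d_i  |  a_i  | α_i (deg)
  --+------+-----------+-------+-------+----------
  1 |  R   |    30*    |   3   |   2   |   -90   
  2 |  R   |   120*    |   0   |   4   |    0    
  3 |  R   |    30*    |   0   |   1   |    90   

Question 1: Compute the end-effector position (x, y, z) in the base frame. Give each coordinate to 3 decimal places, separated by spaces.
after link 1: o_1 = (1.7321, 1.0000, 3.0000)
after link 2: o_2 = (0.0000, 0.0000, -0.4641)
after link 3: o_3 = (-0.7500, -0.4330, -0.9641)

-0.750 -0.433 -0.964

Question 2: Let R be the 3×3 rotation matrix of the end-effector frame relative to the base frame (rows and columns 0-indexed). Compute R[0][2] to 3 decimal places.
End-effector z-axis (col 2 of R) = (0.4330,0.2500,-0.8660)
R[0][2] = 0.4330

0.433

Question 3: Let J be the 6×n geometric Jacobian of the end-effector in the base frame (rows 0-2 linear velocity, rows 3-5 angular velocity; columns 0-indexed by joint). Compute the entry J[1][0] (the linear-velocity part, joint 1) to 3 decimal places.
axis z_0 = ẑ; lever o_n−o_0 = (-0.7500,-0.4330,-0.9641)
cross product → J_v[:, 0] = (0.4330,-0.7500,0.0000)
J_ω[:, 0] = z_0
entry J[1][0] = -0.7500

-0.750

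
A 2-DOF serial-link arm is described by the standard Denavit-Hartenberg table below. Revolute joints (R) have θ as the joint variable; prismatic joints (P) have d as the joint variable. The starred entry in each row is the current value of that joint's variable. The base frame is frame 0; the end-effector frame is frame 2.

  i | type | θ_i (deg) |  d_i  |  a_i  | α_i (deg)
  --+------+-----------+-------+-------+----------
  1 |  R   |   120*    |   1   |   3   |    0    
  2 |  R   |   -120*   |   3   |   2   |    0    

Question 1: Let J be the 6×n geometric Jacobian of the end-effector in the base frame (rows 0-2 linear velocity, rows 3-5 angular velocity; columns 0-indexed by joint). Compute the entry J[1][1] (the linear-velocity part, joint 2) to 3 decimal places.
2.000

axis z_1 = (0.0000,0.0000,1.0000); lever o_n−o_1 = (2.0000,0.0000,3.0000)
cross product → J_v[:, 1] = (0.0000,2.0000,0.0000)
J_ω[:, 1] = z_1
entry J[1][1] = 2.0000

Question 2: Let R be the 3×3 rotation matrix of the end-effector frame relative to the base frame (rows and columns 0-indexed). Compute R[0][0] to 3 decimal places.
1.000

End-effector x-axis (col 0 of R) = (1.0000,0.0000,0.0000)
R[0][0] = 1.0000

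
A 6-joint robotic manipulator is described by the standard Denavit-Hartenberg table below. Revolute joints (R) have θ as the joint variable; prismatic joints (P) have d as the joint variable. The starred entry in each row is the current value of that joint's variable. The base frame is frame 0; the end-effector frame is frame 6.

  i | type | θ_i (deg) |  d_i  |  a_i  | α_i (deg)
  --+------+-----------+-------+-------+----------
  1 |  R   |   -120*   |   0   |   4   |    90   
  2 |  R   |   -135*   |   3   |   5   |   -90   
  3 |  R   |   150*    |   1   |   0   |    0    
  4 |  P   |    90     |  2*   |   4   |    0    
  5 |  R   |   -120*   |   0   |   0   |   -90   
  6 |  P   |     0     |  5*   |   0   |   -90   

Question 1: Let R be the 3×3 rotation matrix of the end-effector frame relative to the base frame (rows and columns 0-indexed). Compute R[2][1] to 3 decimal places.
-0.612

End-effector y-axis (col 1 of R) = (0.7392,0.2803,-0.6124)
R[2][1] = -0.6124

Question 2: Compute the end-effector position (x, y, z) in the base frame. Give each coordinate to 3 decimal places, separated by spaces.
after link 1: o_1 = (-2.0000, -3.4641, 0.0000)
after link 2: o_2 = (-2.8303, 1.0978, -3.5355)
after link 3: o_3 = (-3.1839, 0.4854, -4.2426)
after link 4: o_4 = (-7.5981, -0.2321, -4.2426)
after link 5: o_5 = (-7.5981, -0.2321, -4.2426)
after link 6: o_6 = (-11.2941, -1.6337, -1.1808)

-11.294 -1.634 -1.181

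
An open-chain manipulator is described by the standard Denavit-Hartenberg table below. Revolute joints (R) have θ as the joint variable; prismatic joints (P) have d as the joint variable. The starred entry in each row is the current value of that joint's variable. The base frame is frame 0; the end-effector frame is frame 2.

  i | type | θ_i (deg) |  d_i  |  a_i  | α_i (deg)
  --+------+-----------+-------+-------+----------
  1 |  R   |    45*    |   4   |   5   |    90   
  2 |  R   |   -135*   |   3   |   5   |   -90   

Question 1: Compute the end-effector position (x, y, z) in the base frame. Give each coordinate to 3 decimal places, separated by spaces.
after link 1: o_1 = (3.5355, 3.5355, 4.0000)
after link 2: o_2 = (3.1569, -1.0858, 0.4645)

3.157 -1.086 0.464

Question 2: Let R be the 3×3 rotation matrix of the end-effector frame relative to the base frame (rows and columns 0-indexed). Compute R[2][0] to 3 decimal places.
End-effector x-axis (col 0 of R) = (-0.5000,-0.5000,-0.7071)
R[2][0] = -0.7071

-0.707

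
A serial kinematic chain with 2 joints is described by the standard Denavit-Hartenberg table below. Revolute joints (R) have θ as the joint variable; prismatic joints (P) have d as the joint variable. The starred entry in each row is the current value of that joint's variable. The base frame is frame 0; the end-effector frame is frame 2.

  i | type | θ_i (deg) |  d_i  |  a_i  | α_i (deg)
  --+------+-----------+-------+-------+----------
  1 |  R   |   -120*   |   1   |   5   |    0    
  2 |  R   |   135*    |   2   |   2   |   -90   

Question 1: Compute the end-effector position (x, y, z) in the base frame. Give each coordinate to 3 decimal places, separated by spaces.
-0.568 -3.812 3.000

after link 1: o_1 = (-2.5000, -4.3301, 1.0000)
after link 2: o_2 = (-0.5681, -3.8125, 3.0000)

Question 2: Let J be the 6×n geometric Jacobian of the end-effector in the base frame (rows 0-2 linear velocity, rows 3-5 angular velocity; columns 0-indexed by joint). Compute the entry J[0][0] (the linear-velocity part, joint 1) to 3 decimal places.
3.812

axis z_0 = ẑ; lever o_n−o_0 = (-0.5681,-3.8125,3.0000)
cross product → J_v[:, 0] = (3.8125,-0.5681,0.0000)
J_ω[:, 0] = z_0
entry J[0][0] = 3.8125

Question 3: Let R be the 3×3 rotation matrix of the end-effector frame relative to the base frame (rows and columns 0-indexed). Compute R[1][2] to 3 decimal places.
0.966

End-effector z-axis (col 2 of R) = (-0.2588,0.9659,0.0000)
R[1][2] = 0.9659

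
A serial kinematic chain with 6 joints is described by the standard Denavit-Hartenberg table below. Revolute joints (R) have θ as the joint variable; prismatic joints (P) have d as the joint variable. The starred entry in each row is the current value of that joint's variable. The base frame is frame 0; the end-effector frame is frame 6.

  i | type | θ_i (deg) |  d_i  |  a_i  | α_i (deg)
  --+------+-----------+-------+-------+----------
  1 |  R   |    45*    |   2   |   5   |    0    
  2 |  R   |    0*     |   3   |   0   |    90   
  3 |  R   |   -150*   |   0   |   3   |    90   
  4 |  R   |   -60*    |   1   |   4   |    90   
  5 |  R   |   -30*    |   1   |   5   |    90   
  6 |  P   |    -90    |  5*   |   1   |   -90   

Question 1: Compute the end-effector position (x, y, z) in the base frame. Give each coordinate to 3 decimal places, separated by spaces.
-1.596 5.545 -3.007

after link 1: o_1 = (3.5355, 3.5355, 2.0000)
after link 2: o_2 = (3.5355, 3.5355, 5.0000)
after link 3: o_3 = (1.6984, 1.6984, 3.5000)
after link 4: o_4 = (-2.3294, 2.5696, 3.3660)
after link 5: o_5 = (-5.2462, 5.6632, 0.5514)
after link 6: o_6 = (-1.5956, 5.5448, -3.0066)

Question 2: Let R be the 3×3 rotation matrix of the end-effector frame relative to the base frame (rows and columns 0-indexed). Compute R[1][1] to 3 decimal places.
-0.153

End-effector y-axis (col 1 of R) = (-0.7655,-0.1531,0.6250)
R[1][1] = -0.1531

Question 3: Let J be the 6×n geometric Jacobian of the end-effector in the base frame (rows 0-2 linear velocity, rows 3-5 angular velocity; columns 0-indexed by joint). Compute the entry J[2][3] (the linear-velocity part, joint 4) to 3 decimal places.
-2.525

axis z_3 = (-0.3536,-0.3536,0.8660); lever o_n−o_3 = (-3.2941,3.8464,-6.5066)
cross product → J_v[:, 3] = (-1.0306,-5.1532,-2.5245)
J_ω[:, 3] = z_3
entry J[2][3] = -2.5245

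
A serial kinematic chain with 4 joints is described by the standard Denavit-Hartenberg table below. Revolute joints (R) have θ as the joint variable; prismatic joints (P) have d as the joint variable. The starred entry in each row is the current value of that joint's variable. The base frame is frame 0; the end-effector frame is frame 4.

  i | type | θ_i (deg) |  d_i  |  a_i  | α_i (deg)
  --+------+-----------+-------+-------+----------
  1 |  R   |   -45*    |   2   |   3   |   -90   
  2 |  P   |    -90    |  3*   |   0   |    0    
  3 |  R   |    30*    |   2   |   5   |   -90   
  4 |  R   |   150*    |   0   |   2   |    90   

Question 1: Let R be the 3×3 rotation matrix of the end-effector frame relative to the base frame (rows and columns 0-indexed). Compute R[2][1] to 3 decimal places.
-0.500

End-effector y-axis (col 1 of R) = (0.6124,-0.6124,-0.5000)
R[2][1] = -0.5000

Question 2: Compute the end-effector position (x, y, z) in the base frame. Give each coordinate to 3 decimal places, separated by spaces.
6.105 -0.448 4.830

after link 1: o_1 = (2.1213, -2.1213, 2.0000)
after link 2: o_2 = (4.2426, 0.0000, 2.0000)
after link 3: o_3 = (7.4246, -0.3536, 6.3301)
after link 4: o_4 = (6.1051, -0.4483, 4.8301)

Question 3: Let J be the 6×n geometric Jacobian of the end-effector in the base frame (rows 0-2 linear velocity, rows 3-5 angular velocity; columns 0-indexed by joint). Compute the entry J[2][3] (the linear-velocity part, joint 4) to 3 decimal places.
axis z_3 = (0.6124,-0.6124,-0.5000); lever o_n−o_3 = (-1.3195,-0.0947,-1.5000)
cross product → J_v[:, 3] = (0.8712,1.5783,-0.8660)
J_ω[:, 3] = z_3
entry J[2][3] = -0.8660

-0.866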